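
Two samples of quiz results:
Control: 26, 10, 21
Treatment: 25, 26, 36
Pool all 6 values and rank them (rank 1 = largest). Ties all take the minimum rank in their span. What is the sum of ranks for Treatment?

Sorted (descending): 36, 26, 26, 25, 21, 10
The 2 values of 26 occupy positions 2–3 → each gets rank 2.
Treatment values → pooled ranks: 25→4, 26→2, 36→1
Rank sum = 4 + 2 + 1 = 7

7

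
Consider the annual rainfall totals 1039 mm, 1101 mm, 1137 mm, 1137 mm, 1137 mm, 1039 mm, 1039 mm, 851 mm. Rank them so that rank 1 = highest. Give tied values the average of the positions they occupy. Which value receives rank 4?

1101

Sorted (descending): 1137, 1137, 1137, 1101, 1039, 1039, 1039, 851
The 3 values of 1137 occupy positions 1–3 → average rank 2.
The 3 values of 1039 occupy positions 5–7 → average rank 6.
Rank 4 → value 1101.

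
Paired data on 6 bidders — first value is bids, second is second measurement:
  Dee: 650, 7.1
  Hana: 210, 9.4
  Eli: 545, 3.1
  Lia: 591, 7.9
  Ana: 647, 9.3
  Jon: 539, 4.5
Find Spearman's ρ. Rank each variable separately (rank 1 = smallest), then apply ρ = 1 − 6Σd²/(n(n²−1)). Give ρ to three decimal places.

-0.086

Ranks of variable 1: 6, 1, 3, 4, 5, 2
Ranks of variable 2: 3, 6, 1, 4, 5, 2
d = r₁ − r₂: 3, -5, 2, 0, 0, 0
d²: 9, 25, 4, 0, 0, 0; Σd² = 38
ρ = 1 − 6·38/(6·35) = 1 − 228/210 = -0.086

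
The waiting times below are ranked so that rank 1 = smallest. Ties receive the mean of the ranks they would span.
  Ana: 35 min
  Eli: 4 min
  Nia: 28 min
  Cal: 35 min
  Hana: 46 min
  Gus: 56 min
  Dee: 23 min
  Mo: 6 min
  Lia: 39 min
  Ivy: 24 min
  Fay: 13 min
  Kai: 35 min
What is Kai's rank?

8

Sorted (ascending): 4, 6, 13, 23, 24, 28, 35, 35, 35, 39, 46, 56
The 3 values of 35 occupy positions 7–9 → average rank 8.
Kai has value 35 min → rank 8.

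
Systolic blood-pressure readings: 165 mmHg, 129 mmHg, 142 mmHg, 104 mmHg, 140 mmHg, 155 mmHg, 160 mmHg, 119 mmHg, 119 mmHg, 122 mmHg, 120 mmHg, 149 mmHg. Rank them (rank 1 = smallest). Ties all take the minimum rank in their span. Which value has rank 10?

Sorted (ascending): 104, 119, 119, 120, 122, 129, 140, 142, 149, 155, 160, 165
The 2 values of 119 occupy positions 2–3 → each gets rank 2.
Rank 10 → value 155.

155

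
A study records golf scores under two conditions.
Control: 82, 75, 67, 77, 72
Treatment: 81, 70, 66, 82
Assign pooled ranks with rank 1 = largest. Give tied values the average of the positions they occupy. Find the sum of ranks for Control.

Sorted (descending): 82, 82, 81, 77, 75, 72, 70, 67, 66
The 2 values of 82 occupy positions 1–2 → average rank (1+2)/2 = 1.5.
Control values → pooled ranks: 82→1.5, 75→5, 67→8, 77→4, 72→6
Rank sum = 1.5 + 5 + 8 + 4 + 6 = 24.5

24.5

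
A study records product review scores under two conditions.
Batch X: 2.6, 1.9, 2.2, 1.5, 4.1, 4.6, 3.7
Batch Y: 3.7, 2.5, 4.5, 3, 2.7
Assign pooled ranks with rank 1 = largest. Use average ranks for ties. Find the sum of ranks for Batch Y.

Sorted (descending): 4.6, 4.5, 4.1, 3.7, 3.7, 3, 2.7, 2.6, 2.5, 2.2, 1.9, 1.5
The 2 values of 3.7 occupy positions 4–5 → average rank (4+5)/2 = 4.5.
Batch Y values → pooled ranks: 3.7→4.5, 2.5→9, 4.5→2, 3→6, 2.7→7
Rank sum = 4.5 + 9 + 2 + 6 + 7 = 28.5

28.5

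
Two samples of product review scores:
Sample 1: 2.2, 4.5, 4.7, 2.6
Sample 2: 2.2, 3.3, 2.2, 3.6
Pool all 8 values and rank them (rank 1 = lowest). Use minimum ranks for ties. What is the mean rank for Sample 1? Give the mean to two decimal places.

5.00

Sorted (ascending): 2.2, 2.2, 2.2, 2.6, 3.3, 3.6, 4.5, 4.7
The 3 values of 2.2 occupy positions 1–3 → each gets rank 1.
Sample 1 values → pooled ranks: 2.2→1, 4.5→7, 4.7→8, 2.6→4
Mean rank = (1 + 7 + 8 + 4) / 4 = 5.00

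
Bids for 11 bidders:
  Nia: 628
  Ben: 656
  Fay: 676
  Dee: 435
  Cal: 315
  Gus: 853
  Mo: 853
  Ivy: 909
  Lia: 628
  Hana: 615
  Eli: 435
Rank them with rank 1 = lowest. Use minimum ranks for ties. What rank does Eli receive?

Sorted (ascending): 315, 435, 435, 615, 628, 628, 656, 676, 853, 853, 909
The 2 values of 435 occupy positions 2–3 → each gets rank 2.
The 2 values of 628 occupy positions 5–6 → each gets rank 5.
The 2 values of 853 occupy positions 9–10 → each gets rank 9.
Eli has value 435 → rank 2.

2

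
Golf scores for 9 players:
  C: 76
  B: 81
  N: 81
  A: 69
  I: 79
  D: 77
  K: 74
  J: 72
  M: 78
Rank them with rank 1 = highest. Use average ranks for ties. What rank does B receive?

Sorted (descending): 81, 81, 79, 78, 77, 76, 74, 72, 69
The 2 values of 81 occupy positions 1–2 → average rank (1+2)/2 = 1.5.
B has value 81 → rank 1.5.

1.5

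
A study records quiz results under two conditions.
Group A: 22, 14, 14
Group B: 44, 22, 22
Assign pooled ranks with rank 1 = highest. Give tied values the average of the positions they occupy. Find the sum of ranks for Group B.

7

Sorted (descending): 44, 22, 22, 22, 14, 14
The 3 values of 22 occupy positions 2–4 → average rank 3.
The 2 values of 14 occupy positions 5–6 → average rank (5+6)/2 = 5.5.
Group B values → pooled ranks: 44→1, 22→3, 22→3
Rank sum = 1 + 3 + 3 = 7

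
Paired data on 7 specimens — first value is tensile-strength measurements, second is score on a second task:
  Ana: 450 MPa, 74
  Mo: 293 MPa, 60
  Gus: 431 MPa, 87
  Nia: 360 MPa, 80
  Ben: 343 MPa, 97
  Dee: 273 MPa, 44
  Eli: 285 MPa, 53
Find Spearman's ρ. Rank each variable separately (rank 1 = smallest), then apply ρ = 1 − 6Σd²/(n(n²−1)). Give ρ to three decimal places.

0.679

Ranks of variable 1: 7, 3, 6, 5, 4, 1, 2
Ranks of variable 2: 4, 3, 6, 5, 7, 1, 2
d = r₁ − r₂: 3, 0, 0, 0, -3, 0, 0
d²: 9, 0, 0, 0, 9, 0, 0; Σd² = 18
ρ = 1 − 6·18/(7·48) = 1 − 108/336 = 0.679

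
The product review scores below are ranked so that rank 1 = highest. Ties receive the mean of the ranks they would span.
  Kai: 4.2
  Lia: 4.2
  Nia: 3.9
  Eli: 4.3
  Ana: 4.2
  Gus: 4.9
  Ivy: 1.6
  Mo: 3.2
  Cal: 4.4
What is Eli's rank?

3

Sorted (descending): 4.9, 4.4, 4.3, 4.2, 4.2, 4.2, 3.9, 3.2, 1.6
The 3 values of 4.2 occupy positions 4–6 → average rank 5.
Eli has value 4.3 → rank 3.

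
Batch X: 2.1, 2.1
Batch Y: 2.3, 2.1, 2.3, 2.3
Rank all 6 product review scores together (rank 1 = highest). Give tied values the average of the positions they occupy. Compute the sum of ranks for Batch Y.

Sorted (descending): 2.3, 2.3, 2.3, 2.1, 2.1, 2.1
The 3 values of 2.3 occupy positions 1–3 → average rank 2.
The 3 values of 2.1 occupy positions 4–6 → average rank 5.
Batch Y values → pooled ranks: 2.3→2, 2.1→5, 2.3→2, 2.3→2
Rank sum = 2 + 5 + 2 + 2 = 11

11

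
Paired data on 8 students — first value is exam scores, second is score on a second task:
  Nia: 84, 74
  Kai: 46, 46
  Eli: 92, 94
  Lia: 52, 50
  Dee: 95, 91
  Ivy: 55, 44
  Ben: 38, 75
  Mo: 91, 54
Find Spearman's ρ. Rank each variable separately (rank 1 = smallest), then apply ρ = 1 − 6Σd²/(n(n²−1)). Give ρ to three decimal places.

Ranks of variable 1: 5, 2, 7, 3, 8, 4, 1, 6
Ranks of variable 2: 5, 2, 8, 3, 7, 1, 6, 4
d = r₁ − r₂: 0, 0, -1, 0, 1, 3, -5, 2
d²: 0, 0, 1, 0, 1, 9, 25, 4; Σd² = 40
ρ = 1 − 6·40/(8·63) = 1 − 240/504 = 0.524

0.524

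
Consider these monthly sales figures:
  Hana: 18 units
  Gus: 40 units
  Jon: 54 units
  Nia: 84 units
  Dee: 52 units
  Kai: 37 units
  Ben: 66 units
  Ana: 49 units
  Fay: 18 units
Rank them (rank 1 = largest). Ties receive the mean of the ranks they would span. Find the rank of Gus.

Sorted (descending): 84, 66, 54, 52, 49, 40, 37, 18, 18
The 2 values of 18 occupy positions 8–9 → average rank (8+9)/2 = 8.5.
Gus has value 40 units → rank 6.

6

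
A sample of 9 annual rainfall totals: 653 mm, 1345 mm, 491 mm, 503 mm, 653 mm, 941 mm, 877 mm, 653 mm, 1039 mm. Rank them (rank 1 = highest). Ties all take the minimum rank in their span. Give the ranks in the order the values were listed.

5, 1, 9, 8, 5, 3, 4, 5, 2

Sorted (descending): 1345, 1039, 941, 877, 653, 653, 653, 503, 491
The 3 values of 653 occupy positions 5–7 → each gets rank 5.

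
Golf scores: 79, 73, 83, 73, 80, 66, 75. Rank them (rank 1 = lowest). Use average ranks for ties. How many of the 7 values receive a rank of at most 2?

Sorted (ascending): 66, 73, 73, 75, 79, 80, 83
The 2 values of 73 occupy positions 2–3 → average rank (2+3)/2 = 2.5.
Ranks ≤ 2: {1} → 1 value.

1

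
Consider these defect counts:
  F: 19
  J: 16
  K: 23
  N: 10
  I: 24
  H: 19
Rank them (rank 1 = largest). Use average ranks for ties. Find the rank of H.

Sorted (descending): 24, 23, 19, 19, 16, 10
The 2 values of 19 occupy positions 3–4 → average rank (3+4)/2 = 3.5.
H has value 19 → rank 3.5.

3.5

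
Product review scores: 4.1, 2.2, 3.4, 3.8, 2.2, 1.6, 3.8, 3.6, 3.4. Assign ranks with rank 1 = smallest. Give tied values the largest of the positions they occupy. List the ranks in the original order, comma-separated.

Sorted (ascending): 1.6, 2.2, 2.2, 3.4, 3.4, 3.6, 3.8, 3.8, 4.1
The 2 values of 2.2 occupy positions 2–3 → each gets rank 3.
The 2 values of 3.4 occupy positions 4–5 → each gets rank 5.
The 2 values of 3.8 occupy positions 7–8 → each gets rank 8.

9, 3, 5, 8, 3, 1, 8, 6, 5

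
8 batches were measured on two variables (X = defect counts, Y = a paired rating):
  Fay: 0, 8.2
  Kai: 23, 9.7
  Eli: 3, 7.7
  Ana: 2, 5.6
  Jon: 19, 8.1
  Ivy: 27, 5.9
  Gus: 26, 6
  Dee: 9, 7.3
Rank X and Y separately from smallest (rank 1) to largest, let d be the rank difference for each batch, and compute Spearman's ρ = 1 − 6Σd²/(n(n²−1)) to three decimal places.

-0.167

Ranks of variable 1: 1, 6, 3, 2, 5, 8, 7, 4
Ranks of variable 2: 7, 8, 5, 1, 6, 2, 3, 4
d = r₁ − r₂: -6, -2, -2, 1, -1, 6, 4, 0
d²: 36, 4, 4, 1, 1, 36, 16, 0; Σd² = 98
ρ = 1 − 6·98/(8·63) = 1 − 588/504 = -0.167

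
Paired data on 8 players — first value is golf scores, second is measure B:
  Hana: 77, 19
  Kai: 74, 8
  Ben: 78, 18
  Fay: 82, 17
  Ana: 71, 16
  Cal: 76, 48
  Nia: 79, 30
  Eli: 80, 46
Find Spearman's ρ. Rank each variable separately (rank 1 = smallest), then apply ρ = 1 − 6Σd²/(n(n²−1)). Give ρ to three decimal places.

Ranks of variable 1: 4, 2, 5, 8, 1, 3, 6, 7
Ranks of variable 2: 5, 1, 4, 3, 2, 8, 6, 7
d = r₁ − r₂: -1, 1, 1, 5, -1, -5, 0, 0
d²: 1, 1, 1, 25, 1, 25, 0, 0; Σd² = 54
ρ = 1 − 6·54/(8·63) = 1 − 324/504 = 0.357

0.357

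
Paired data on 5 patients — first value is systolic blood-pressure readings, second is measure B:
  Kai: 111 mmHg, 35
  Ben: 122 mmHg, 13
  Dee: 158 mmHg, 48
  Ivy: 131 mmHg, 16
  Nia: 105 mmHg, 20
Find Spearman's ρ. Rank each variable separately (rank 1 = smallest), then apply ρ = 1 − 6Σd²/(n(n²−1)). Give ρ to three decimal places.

Ranks of variable 1: 2, 3, 5, 4, 1
Ranks of variable 2: 4, 1, 5, 2, 3
d = r₁ − r₂: -2, 2, 0, 2, -2
d²: 4, 4, 0, 4, 4; Σd² = 16
ρ = 1 − 6·16/(5·24) = 1 − 96/120 = 0.200

0.200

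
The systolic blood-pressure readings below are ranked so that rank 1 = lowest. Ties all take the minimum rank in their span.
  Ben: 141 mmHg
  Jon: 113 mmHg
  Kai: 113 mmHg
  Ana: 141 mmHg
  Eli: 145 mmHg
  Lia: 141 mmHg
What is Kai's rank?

Sorted (ascending): 113, 113, 141, 141, 141, 145
The 2 values of 113 occupy positions 1–2 → each gets rank 1.
The 3 values of 141 occupy positions 3–5 → each gets rank 3.
Kai has value 113 mmHg → rank 1.

1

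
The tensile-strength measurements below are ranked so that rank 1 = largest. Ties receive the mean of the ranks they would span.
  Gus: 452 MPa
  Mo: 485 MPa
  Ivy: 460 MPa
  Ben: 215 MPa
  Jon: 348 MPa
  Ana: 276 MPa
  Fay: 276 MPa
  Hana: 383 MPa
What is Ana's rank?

Sorted (descending): 485, 460, 452, 383, 348, 276, 276, 215
The 2 values of 276 occupy positions 6–7 → average rank (6+7)/2 = 6.5.
Ana has value 276 MPa → rank 6.5.

6.5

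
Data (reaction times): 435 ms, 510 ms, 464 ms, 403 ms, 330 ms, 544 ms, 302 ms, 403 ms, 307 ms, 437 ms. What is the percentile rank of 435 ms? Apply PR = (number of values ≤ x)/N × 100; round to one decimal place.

60.0

N = 10.
Strictly below 435: 5. Equal to 435: 1.
PR = 6/10 × 100 = 60.0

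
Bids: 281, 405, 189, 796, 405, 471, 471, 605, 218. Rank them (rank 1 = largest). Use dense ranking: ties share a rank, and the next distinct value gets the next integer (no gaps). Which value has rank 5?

281

Sorted (descending): 796, 605, 471, 471, 405, 405, 281, 218, 189
The 2 values of 471 share dense rank 3.
The 2 values of 405 share dense rank 4.
Remaining distinct values take the next consecutive integers.
Rank 5 → value 281.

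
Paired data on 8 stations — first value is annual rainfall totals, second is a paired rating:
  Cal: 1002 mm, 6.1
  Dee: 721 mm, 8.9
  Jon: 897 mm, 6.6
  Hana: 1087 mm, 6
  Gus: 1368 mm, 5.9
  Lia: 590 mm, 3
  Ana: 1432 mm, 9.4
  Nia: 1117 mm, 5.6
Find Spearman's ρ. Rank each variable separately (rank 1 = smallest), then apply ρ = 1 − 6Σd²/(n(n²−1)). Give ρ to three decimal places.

0.190

Ranks of variable 1: 4, 2, 3, 5, 7, 1, 8, 6
Ranks of variable 2: 5, 7, 6, 4, 3, 1, 8, 2
d = r₁ − r₂: -1, -5, -3, 1, 4, 0, 0, 4
d²: 1, 25, 9, 1, 16, 0, 0, 16; Σd² = 68
ρ = 1 − 6·68/(8·63) = 1 − 408/504 = 0.190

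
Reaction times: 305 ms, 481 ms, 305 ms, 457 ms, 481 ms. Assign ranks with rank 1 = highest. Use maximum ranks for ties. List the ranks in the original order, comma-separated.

Sorted (descending): 481, 481, 457, 305, 305
The 2 values of 481 occupy positions 1–2 → each gets rank 2.
The 2 values of 305 occupy positions 4–5 → each gets rank 5.

5, 2, 5, 3, 2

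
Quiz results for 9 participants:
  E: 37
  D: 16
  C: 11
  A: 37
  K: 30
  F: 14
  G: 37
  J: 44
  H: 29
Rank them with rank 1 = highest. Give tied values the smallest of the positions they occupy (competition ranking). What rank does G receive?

2

Sorted (descending): 44, 37, 37, 37, 30, 29, 16, 14, 11
The 3 values of 37 occupy positions 2–4 → each gets rank 2.
G has value 37 → rank 2.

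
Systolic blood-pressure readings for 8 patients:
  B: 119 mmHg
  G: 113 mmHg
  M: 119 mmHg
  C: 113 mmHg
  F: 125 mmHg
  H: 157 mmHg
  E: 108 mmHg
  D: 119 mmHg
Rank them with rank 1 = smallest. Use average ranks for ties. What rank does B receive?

Sorted (ascending): 108, 113, 113, 119, 119, 119, 125, 157
The 2 values of 113 occupy positions 2–3 → average rank (2+3)/2 = 2.5.
The 3 values of 119 occupy positions 4–6 → average rank 5.
B has value 119 mmHg → rank 5.

5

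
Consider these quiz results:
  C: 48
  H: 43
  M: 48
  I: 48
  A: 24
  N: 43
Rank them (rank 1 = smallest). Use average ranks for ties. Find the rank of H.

2.5

Sorted (ascending): 24, 43, 43, 48, 48, 48
The 2 values of 43 occupy positions 2–3 → average rank (2+3)/2 = 2.5.
The 3 values of 48 occupy positions 4–6 → average rank 5.
H has value 43 → rank 2.5.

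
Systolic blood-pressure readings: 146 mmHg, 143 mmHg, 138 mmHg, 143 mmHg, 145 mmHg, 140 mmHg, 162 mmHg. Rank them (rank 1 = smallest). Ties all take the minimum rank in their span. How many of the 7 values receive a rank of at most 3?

4

Sorted (ascending): 138, 140, 143, 143, 145, 146, 162
The 2 values of 143 occupy positions 3–4 → each gets rank 3.
Ranks ≤ 3: {1, 2, 3, 3} → 4 values.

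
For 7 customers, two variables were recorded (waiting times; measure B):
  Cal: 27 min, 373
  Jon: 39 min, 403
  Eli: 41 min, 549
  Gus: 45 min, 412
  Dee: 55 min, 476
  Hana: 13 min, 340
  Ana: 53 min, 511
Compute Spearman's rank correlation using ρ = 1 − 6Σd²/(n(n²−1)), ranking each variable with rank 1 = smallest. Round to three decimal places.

0.750

Ranks of variable 1: 2, 3, 4, 5, 7, 1, 6
Ranks of variable 2: 2, 3, 7, 4, 5, 1, 6
d = r₁ − r₂: 0, 0, -3, 1, 2, 0, 0
d²: 0, 0, 9, 1, 4, 0, 0; Σd² = 14
ρ = 1 − 6·14/(7·48) = 1 − 84/336 = 0.750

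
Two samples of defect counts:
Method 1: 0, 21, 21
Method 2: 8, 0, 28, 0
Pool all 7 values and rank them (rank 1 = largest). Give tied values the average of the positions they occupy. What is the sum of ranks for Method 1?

Sorted (descending): 28, 21, 21, 8, 0, 0, 0
The 2 values of 21 occupy positions 2–3 → average rank (2+3)/2 = 2.5.
The 3 values of 0 occupy positions 5–7 → average rank 6.
Method 1 values → pooled ranks: 0→6, 21→2.5, 21→2.5
Rank sum = 6 + 2.5 + 2.5 = 11

11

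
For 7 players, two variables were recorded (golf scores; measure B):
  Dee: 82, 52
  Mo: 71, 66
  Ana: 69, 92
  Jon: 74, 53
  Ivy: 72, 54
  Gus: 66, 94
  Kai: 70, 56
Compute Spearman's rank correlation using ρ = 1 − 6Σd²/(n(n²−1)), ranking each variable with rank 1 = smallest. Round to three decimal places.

Ranks of variable 1: 7, 4, 2, 6, 5, 1, 3
Ranks of variable 2: 1, 5, 6, 2, 3, 7, 4
d = r₁ − r₂: 6, -1, -4, 4, 2, -6, -1
d²: 36, 1, 16, 16, 4, 36, 1; Σd² = 110
ρ = 1 − 6·110/(7·48) = 1 − 660/336 = -0.964

-0.964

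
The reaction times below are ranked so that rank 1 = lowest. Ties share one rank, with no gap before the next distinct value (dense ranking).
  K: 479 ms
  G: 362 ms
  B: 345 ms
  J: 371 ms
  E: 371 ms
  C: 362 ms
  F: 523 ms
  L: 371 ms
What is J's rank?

3

Sorted (ascending): 345, 362, 362, 371, 371, 371, 479, 523
The 2 values of 362 share dense rank 2.
The 3 values of 371 share dense rank 3.
Remaining distinct values take the next consecutive integers.
J has value 371 ms → rank 3.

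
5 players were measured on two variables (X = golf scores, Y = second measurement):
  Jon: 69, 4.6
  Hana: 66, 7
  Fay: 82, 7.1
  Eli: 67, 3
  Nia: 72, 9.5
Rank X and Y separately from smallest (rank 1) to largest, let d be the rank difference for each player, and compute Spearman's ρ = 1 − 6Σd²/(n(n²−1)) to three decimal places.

Ranks of variable 1: 3, 1, 5, 2, 4
Ranks of variable 2: 2, 3, 4, 1, 5
d = r₁ − r₂: 1, -2, 1, 1, -1
d²: 1, 4, 1, 1, 1; Σd² = 8
ρ = 1 − 6·8/(5·24) = 1 − 48/120 = 0.600

0.600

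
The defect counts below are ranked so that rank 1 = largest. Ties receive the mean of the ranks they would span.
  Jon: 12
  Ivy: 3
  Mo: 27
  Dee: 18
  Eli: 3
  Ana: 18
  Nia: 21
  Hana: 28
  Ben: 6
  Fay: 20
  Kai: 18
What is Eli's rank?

Sorted (descending): 28, 27, 21, 20, 18, 18, 18, 12, 6, 3, 3
The 3 values of 18 occupy positions 5–7 → average rank 6.
The 2 values of 3 occupy positions 10–11 → average rank (10+11)/2 = 10.5.
Eli has value 3 → rank 10.5.

10.5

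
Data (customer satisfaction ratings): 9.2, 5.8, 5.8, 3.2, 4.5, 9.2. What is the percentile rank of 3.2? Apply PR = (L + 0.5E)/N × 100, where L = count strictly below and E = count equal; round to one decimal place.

8.3

N = 6.
Strictly below 3.2: 0. Equal to 3.2: 1.
PR = (0 + 0.5·1)/6 × 100 = 8.3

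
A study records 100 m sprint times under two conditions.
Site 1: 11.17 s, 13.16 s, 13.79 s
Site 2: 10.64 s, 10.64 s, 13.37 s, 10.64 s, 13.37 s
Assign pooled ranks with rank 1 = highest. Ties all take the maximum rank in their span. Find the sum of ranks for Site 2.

Sorted (descending): 13.79, 13.37, 13.37, 13.16, 11.17, 10.64, 10.64, 10.64
The 2 values of 13.37 occupy positions 2–3 → each gets rank 3.
The 3 values of 10.64 occupy positions 6–8 → each gets rank 8.
Site 2 values → pooled ranks: 10.64→8, 10.64→8, 13.37→3, 10.64→8, 13.37→3
Rank sum = 8 + 8 + 3 + 8 + 3 = 30

30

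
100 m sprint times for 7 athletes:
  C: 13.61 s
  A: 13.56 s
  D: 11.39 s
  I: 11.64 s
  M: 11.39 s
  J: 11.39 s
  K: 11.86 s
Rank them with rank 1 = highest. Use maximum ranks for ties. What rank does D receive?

Sorted (descending): 13.61, 13.56, 11.86, 11.64, 11.39, 11.39, 11.39
The 3 values of 11.39 occupy positions 5–7 → each gets rank 7.
D has value 11.39 s → rank 7.

7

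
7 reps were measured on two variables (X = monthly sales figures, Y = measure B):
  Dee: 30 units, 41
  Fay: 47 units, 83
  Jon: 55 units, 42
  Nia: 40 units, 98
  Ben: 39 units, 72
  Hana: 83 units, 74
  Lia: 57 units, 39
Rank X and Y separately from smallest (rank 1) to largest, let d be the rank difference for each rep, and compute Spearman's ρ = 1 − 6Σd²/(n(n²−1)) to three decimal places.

Ranks of variable 1: 1, 4, 5, 3, 2, 7, 6
Ranks of variable 2: 2, 6, 3, 7, 4, 5, 1
d = r₁ − r₂: -1, -2, 2, -4, -2, 2, 5
d²: 1, 4, 4, 16, 4, 4, 25; Σd² = 58
ρ = 1 − 6·58/(7·48) = 1 − 348/336 = -0.036

-0.036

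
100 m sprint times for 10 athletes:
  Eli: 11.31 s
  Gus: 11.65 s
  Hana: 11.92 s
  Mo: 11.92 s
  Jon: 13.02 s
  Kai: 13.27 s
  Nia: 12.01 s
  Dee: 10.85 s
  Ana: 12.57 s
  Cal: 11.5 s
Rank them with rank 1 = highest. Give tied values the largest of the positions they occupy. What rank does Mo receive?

Sorted (descending): 13.27, 13.02, 12.57, 12.01, 11.92, 11.92, 11.65, 11.5, 11.31, 10.85
The 2 values of 11.92 occupy positions 5–6 → each gets rank 6.
Mo has value 11.92 s → rank 6.

6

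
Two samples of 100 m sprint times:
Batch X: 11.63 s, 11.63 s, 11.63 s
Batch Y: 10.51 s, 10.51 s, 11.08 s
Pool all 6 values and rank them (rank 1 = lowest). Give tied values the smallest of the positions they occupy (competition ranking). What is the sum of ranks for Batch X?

12

Sorted (ascending): 10.51, 10.51, 11.08, 11.63, 11.63, 11.63
The 2 values of 10.51 occupy positions 1–2 → each gets rank 1.
The 3 values of 11.63 occupy positions 4–6 → each gets rank 4.
Batch X values → pooled ranks: 11.63→4, 11.63→4, 11.63→4
Rank sum = 4 + 4 + 4 = 12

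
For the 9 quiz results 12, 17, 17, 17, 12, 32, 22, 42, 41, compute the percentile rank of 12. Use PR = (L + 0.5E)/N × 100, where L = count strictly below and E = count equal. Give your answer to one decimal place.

11.1

N = 9.
Strictly below 12: 0. Equal to 12: 2.
PR = (0 + 0.5·2)/9 × 100 = 11.1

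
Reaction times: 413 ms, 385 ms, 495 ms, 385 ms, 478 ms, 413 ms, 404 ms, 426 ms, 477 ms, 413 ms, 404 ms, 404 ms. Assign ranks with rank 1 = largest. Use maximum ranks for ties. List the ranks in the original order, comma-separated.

7, 12, 1, 12, 2, 7, 10, 4, 3, 7, 10, 10

Sorted (descending): 495, 478, 477, 426, 413, 413, 413, 404, 404, 404, 385, 385
The 3 values of 413 occupy positions 5–7 → each gets rank 7.
The 3 values of 404 occupy positions 8–10 → each gets rank 10.
The 2 values of 385 occupy positions 11–12 → each gets rank 12.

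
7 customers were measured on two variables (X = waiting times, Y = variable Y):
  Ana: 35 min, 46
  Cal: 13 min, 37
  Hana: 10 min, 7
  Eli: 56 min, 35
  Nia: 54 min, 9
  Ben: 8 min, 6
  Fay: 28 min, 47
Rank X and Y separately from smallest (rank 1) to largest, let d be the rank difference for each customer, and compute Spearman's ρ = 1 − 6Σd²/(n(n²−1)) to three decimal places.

0.429

Ranks of variable 1: 5, 3, 2, 7, 6, 1, 4
Ranks of variable 2: 6, 5, 2, 4, 3, 1, 7
d = r₁ − r₂: -1, -2, 0, 3, 3, 0, -3
d²: 1, 4, 0, 9, 9, 0, 9; Σd² = 32
ρ = 1 − 6·32/(7·48) = 1 − 192/336 = 0.429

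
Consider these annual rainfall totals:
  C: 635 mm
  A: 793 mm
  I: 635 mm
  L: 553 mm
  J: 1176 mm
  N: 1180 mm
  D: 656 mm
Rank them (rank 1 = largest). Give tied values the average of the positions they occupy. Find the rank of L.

7

Sorted (descending): 1180, 1176, 793, 656, 635, 635, 553
The 2 values of 635 occupy positions 5–6 → average rank (5+6)/2 = 5.5.
L has value 553 mm → rank 7.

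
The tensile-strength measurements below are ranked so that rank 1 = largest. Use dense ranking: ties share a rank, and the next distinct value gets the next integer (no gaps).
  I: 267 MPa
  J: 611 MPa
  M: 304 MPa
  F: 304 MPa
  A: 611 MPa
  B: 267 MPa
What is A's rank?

Sorted (descending): 611, 611, 304, 304, 267, 267
The 2 values of 611 share dense rank 1.
The 2 values of 304 share dense rank 2.
The 2 values of 267 share dense rank 3.
A has value 611 MPa → rank 1.

1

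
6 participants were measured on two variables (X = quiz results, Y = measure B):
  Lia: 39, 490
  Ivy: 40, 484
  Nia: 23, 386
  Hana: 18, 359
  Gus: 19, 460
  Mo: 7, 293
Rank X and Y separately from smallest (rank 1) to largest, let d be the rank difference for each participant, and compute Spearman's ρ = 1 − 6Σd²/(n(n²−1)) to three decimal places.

Ranks of variable 1: 5, 6, 4, 2, 3, 1
Ranks of variable 2: 6, 5, 3, 2, 4, 1
d = r₁ − r₂: -1, 1, 1, 0, -1, 0
d²: 1, 1, 1, 0, 1, 0; Σd² = 4
ρ = 1 − 6·4/(6·35) = 1 − 24/210 = 0.886

0.886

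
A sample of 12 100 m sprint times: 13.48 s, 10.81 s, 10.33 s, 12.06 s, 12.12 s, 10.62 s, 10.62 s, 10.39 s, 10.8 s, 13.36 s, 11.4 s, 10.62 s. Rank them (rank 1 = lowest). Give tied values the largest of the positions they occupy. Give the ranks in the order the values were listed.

12, 7, 1, 9, 10, 5, 5, 2, 6, 11, 8, 5

Sorted (ascending): 10.33, 10.39, 10.62, 10.62, 10.62, 10.8, 10.81, 11.4, 12.06, 12.12, 13.36, 13.48
The 3 values of 10.62 occupy positions 3–5 → each gets rank 5.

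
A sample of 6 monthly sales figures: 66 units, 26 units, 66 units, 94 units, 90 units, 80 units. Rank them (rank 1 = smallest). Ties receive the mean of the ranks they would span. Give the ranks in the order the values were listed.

Sorted (ascending): 26, 66, 66, 80, 90, 94
The 2 values of 66 occupy positions 2–3 → average rank (2+3)/2 = 2.5.

2.5, 1, 2.5, 6, 5, 4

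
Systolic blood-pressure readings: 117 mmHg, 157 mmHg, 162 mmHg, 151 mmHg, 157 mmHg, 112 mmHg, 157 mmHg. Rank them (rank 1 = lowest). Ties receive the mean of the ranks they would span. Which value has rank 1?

Sorted (ascending): 112, 117, 151, 157, 157, 157, 162
The 3 values of 157 occupy positions 4–6 → average rank 5.
Rank 1 → value 112.

112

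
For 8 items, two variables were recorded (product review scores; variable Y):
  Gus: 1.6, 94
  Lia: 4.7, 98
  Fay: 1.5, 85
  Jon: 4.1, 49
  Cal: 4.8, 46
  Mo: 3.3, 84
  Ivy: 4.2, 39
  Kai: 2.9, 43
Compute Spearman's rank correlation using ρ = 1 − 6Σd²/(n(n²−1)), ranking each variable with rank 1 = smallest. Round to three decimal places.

-0.238

Ranks of variable 1: 2, 7, 1, 5, 8, 4, 6, 3
Ranks of variable 2: 7, 8, 6, 4, 3, 5, 1, 2
d = r₁ − r₂: -5, -1, -5, 1, 5, -1, 5, 1
d²: 25, 1, 25, 1, 25, 1, 25, 1; Σd² = 104
ρ = 1 − 6·104/(8·63) = 1 − 624/504 = -0.238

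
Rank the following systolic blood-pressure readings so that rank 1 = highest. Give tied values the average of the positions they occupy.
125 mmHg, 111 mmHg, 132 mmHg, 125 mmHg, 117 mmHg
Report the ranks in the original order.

Sorted (descending): 132, 125, 125, 117, 111
The 2 values of 125 occupy positions 2–3 → average rank (2+3)/2 = 2.5.

2.5, 5, 1, 2.5, 4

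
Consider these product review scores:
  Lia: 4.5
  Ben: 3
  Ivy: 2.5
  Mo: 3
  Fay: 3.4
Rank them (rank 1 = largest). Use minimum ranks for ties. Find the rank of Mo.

Sorted (descending): 4.5, 3.4, 3, 3, 2.5
The 2 values of 3 occupy positions 3–4 → each gets rank 3.
Mo has value 3 → rank 3.

3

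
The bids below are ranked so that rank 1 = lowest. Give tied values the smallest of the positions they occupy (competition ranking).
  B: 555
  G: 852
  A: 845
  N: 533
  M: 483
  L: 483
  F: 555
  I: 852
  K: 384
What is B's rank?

Sorted (ascending): 384, 483, 483, 533, 555, 555, 845, 852, 852
The 2 values of 483 occupy positions 2–3 → each gets rank 2.
The 2 values of 555 occupy positions 5–6 → each gets rank 5.
The 2 values of 852 occupy positions 8–9 → each gets rank 8.
B has value 555 → rank 5.

5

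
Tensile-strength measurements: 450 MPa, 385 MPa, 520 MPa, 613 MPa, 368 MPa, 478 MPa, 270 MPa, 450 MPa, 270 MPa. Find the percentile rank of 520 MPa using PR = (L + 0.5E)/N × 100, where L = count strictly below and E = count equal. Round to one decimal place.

83.3

N = 9.
Strictly below 520: 7. Equal to 520: 1.
PR = (7 + 0.5·1)/9 × 100 = 83.3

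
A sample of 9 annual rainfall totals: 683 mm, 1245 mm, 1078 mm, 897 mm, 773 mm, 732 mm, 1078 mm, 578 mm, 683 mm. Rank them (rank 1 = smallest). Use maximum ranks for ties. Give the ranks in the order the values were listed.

3, 9, 8, 6, 5, 4, 8, 1, 3

Sorted (ascending): 578, 683, 683, 732, 773, 897, 1078, 1078, 1245
The 2 values of 683 occupy positions 2–3 → each gets rank 3.
The 2 values of 1078 occupy positions 7–8 → each gets rank 8.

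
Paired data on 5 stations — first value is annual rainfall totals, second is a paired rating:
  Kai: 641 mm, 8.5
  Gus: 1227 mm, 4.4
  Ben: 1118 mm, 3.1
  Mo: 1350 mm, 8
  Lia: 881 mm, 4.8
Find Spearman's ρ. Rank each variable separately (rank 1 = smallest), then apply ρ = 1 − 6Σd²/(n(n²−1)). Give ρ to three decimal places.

Ranks of variable 1: 1, 4, 3, 5, 2
Ranks of variable 2: 5, 2, 1, 4, 3
d = r₁ − r₂: -4, 2, 2, 1, -1
d²: 16, 4, 4, 1, 1; Σd² = 26
ρ = 1 − 6·26/(5·24) = 1 − 156/120 = -0.300

-0.300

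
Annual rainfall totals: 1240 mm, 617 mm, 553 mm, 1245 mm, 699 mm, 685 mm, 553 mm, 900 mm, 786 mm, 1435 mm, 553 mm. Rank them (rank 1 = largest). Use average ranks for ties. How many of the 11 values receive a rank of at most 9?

Sorted (descending): 1435, 1245, 1240, 900, 786, 699, 685, 617, 553, 553, 553
The 3 values of 553 occupy positions 9–11 → average rank 10.
Ranks ≤ 9: {1, 2, 3, 4, 5, 6, 7, 8} → 8 values.

8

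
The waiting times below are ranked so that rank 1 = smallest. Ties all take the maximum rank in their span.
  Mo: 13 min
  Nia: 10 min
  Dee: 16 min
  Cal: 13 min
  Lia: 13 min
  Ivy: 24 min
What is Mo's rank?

4

Sorted (ascending): 10, 13, 13, 13, 16, 24
The 3 values of 13 occupy positions 2–4 → each gets rank 4.
Mo has value 13 min → rank 4.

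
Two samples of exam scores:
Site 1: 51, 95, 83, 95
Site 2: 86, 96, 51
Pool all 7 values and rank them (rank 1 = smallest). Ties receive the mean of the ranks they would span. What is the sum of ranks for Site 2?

12.5

Sorted (ascending): 51, 51, 83, 86, 95, 95, 96
The 2 values of 51 occupy positions 1–2 → average rank (1+2)/2 = 1.5.
The 2 values of 95 occupy positions 5–6 → average rank (5+6)/2 = 5.5.
Site 2 values → pooled ranks: 86→4, 96→7, 51→1.5
Rank sum = 4 + 7 + 1.5 = 12.5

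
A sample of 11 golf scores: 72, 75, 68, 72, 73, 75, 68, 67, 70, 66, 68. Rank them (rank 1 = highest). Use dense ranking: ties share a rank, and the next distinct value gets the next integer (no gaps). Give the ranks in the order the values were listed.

Sorted (descending): 75, 75, 73, 72, 72, 70, 68, 68, 68, 67, 66
The 2 values of 75 share dense rank 1.
The 2 values of 72 share dense rank 3.
The 3 values of 68 share dense rank 5.
Remaining distinct values take the next consecutive integers.

3, 1, 5, 3, 2, 1, 5, 6, 4, 7, 5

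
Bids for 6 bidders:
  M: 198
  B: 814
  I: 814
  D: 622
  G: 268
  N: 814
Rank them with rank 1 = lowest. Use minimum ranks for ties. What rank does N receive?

Sorted (ascending): 198, 268, 622, 814, 814, 814
The 3 values of 814 occupy positions 4–6 → each gets rank 4.
N has value 814 → rank 4.

4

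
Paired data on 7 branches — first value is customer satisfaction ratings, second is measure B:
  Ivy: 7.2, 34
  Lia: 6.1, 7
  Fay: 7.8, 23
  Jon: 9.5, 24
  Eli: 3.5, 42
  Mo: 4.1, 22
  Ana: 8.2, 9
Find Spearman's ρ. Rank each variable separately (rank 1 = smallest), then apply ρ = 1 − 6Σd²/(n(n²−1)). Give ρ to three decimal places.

-0.179

Ranks of variable 1: 4, 3, 5, 7, 1, 2, 6
Ranks of variable 2: 6, 1, 4, 5, 7, 3, 2
d = r₁ − r₂: -2, 2, 1, 2, -6, -1, 4
d²: 4, 4, 1, 4, 36, 1, 16; Σd² = 66
ρ = 1 − 6·66/(7·48) = 1 − 396/336 = -0.179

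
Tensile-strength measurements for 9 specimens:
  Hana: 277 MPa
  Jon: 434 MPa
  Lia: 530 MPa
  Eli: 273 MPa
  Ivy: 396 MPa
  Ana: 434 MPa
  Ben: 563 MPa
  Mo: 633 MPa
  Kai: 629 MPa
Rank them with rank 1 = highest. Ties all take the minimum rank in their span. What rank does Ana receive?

Sorted (descending): 633, 629, 563, 530, 434, 434, 396, 277, 273
The 2 values of 434 occupy positions 5–6 → each gets rank 5.
Ana has value 434 MPa → rank 5.

5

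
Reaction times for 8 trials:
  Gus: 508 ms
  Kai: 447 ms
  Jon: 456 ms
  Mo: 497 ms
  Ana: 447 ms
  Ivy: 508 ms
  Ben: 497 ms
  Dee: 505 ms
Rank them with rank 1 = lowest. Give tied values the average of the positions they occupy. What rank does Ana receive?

Sorted (ascending): 447, 447, 456, 497, 497, 505, 508, 508
The 2 values of 447 occupy positions 1–2 → average rank (1+2)/2 = 1.5.
The 2 values of 497 occupy positions 4–5 → average rank (4+5)/2 = 4.5.
The 2 values of 508 occupy positions 7–8 → average rank (7+8)/2 = 7.5.
Ana has value 447 ms → rank 1.5.

1.5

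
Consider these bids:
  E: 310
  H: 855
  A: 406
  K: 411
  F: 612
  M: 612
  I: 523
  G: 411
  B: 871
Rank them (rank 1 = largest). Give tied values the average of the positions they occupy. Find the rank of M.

Sorted (descending): 871, 855, 612, 612, 523, 411, 411, 406, 310
The 2 values of 612 occupy positions 3–4 → average rank (3+4)/2 = 3.5.
The 2 values of 411 occupy positions 6–7 → average rank (6+7)/2 = 6.5.
M has value 612 → rank 3.5.

3.5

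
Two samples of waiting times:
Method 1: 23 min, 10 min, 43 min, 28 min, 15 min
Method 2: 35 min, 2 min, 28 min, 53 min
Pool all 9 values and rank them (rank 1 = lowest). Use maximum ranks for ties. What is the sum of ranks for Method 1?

23

Sorted (ascending): 2, 10, 15, 23, 28, 28, 35, 43, 53
The 2 values of 28 occupy positions 5–6 → each gets rank 6.
Method 1 values → pooled ranks: 23→4, 10→2, 43→8, 28→6, 15→3
Rank sum = 4 + 2 + 8 + 6 + 3 = 23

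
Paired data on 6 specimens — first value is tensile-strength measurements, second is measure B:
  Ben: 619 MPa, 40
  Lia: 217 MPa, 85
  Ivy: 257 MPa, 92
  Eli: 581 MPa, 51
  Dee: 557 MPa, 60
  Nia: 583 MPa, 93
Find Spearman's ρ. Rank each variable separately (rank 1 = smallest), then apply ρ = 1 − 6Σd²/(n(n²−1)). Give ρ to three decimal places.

Ranks of variable 1: 6, 1, 2, 4, 3, 5
Ranks of variable 2: 1, 4, 5, 2, 3, 6
d = r₁ − r₂: 5, -3, -3, 2, 0, -1
d²: 25, 9, 9, 4, 0, 1; Σd² = 48
ρ = 1 − 6·48/(6·35) = 1 − 288/210 = -0.371

-0.371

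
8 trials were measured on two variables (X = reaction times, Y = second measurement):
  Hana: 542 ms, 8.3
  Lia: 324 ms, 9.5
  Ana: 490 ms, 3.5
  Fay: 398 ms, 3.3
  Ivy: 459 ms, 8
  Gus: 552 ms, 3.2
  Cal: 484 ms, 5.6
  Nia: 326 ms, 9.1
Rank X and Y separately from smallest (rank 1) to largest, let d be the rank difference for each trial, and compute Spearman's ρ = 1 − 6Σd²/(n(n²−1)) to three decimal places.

-0.619

Ranks of variable 1: 7, 1, 6, 3, 4, 8, 5, 2
Ranks of variable 2: 6, 8, 3, 2, 5, 1, 4, 7
d = r₁ − r₂: 1, -7, 3, 1, -1, 7, 1, -5
d²: 1, 49, 9, 1, 1, 49, 1, 25; Σd² = 136
ρ = 1 − 6·136/(8·63) = 1 − 816/504 = -0.619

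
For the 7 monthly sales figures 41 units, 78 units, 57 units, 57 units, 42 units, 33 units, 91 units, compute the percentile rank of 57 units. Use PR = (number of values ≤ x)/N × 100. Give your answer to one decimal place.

71.4

N = 7.
Strictly below 57: 3. Equal to 57: 2.
PR = 5/7 × 100 = 71.4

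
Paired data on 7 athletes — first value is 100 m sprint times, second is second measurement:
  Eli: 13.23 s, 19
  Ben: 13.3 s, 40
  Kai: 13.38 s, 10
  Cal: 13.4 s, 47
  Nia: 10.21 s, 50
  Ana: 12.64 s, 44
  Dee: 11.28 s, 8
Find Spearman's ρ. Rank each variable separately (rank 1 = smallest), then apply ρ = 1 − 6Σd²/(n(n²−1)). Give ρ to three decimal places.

Ranks of variable 1: 4, 5, 6, 7, 1, 3, 2
Ranks of variable 2: 3, 4, 2, 6, 7, 5, 1
d = r₁ − r₂: 1, 1, 4, 1, -6, -2, 1
d²: 1, 1, 16, 1, 36, 4, 1; Σd² = 60
ρ = 1 − 6·60/(7·48) = 1 − 360/336 = -0.071

-0.071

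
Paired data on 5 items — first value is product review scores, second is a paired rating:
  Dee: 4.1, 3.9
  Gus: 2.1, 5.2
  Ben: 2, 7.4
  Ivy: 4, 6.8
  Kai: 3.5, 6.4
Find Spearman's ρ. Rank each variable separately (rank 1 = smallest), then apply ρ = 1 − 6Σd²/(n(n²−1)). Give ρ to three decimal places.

Ranks of variable 1: 5, 2, 1, 4, 3
Ranks of variable 2: 1, 2, 5, 4, 3
d = r₁ − r₂: 4, 0, -4, 0, 0
d²: 16, 0, 16, 0, 0; Σd² = 32
ρ = 1 − 6·32/(5·24) = 1 − 192/120 = -0.600

-0.600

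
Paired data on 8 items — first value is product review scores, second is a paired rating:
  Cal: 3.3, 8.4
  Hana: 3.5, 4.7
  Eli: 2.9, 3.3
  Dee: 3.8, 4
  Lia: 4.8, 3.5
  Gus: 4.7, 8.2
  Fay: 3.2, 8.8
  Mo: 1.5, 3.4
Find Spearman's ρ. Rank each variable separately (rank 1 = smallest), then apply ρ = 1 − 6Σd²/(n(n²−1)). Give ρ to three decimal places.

Ranks of variable 1: 4, 5, 2, 6, 8, 7, 3, 1
Ranks of variable 2: 7, 5, 1, 4, 3, 6, 8, 2
d = r₁ − r₂: -3, 0, 1, 2, 5, 1, -5, -1
d²: 9, 0, 1, 4, 25, 1, 25, 1; Σd² = 66
ρ = 1 − 6·66/(8·63) = 1 − 396/504 = 0.214

0.214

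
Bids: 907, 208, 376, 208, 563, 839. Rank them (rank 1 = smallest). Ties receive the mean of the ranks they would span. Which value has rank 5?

839

Sorted (ascending): 208, 208, 376, 563, 839, 907
The 2 values of 208 occupy positions 1–2 → average rank (1+2)/2 = 1.5.
Rank 5 → value 839.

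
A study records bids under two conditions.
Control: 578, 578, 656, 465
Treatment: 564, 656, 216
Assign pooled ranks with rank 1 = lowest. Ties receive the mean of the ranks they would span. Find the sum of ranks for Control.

Sorted (ascending): 216, 465, 564, 578, 578, 656, 656
The 2 values of 578 occupy positions 4–5 → average rank (4+5)/2 = 4.5.
The 2 values of 656 occupy positions 6–7 → average rank (6+7)/2 = 6.5.
Control values → pooled ranks: 578→4.5, 578→4.5, 656→6.5, 465→2
Rank sum = 4.5 + 4.5 + 6.5 + 2 = 17.5

17.5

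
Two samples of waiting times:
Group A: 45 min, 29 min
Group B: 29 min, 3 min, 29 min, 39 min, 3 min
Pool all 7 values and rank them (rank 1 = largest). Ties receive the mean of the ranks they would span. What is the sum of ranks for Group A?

5

Sorted (descending): 45, 39, 29, 29, 29, 3, 3
The 3 values of 29 occupy positions 3–5 → average rank 4.
The 2 values of 3 occupy positions 6–7 → average rank (6+7)/2 = 6.5.
Group A values → pooled ranks: 45→1, 29→4
Rank sum = 1 + 4 = 5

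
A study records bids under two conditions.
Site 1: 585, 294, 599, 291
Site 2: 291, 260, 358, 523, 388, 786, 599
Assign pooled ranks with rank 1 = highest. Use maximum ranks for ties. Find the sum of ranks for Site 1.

Sorted (descending): 786, 599, 599, 585, 523, 388, 358, 294, 291, 291, 260
The 2 values of 599 occupy positions 2–3 → each gets rank 3.
The 2 values of 291 occupy positions 9–10 → each gets rank 10.
Site 1 values → pooled ranks: 585→4, 294→8, 599→3, 291→10
Rank sum = 4 + 8 + 3 + 10 = 25

25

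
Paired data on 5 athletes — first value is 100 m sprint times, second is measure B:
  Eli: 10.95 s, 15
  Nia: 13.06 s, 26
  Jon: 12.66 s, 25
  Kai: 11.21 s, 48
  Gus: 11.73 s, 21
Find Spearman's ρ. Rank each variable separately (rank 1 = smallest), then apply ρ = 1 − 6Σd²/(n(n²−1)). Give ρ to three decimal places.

0.400

Ranks of variable 1: 1, 5, 4, 2, 3
Ranks of variable 2: 1, 4, 3, 5, 2
d = r₁ − r₂: 0, 1, 1, -3, 1
d²: 0, 1, 1, 9, 1; Σd² = 12
ρ = 1 − 6·12/(5·24) = 1 − 72/120 = 0.400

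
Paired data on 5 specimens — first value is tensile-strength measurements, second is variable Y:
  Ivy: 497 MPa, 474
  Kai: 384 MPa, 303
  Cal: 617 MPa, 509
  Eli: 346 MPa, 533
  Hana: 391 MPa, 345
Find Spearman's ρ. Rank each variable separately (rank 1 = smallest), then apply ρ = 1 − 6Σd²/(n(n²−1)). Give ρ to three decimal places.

0.000

Ranks of variable 1: 4, 2, 5, 1, 3
Ranks of variable 2: 3, 1, 4, 5, 2
d = r₁ − r₂: 1, 1, 1, -4, 1
d²: 1, 1, 1, 16, 1; Σd² = 20
ρ = 1 − 6·20/(5·24) = 1 − 120/120 = 0.000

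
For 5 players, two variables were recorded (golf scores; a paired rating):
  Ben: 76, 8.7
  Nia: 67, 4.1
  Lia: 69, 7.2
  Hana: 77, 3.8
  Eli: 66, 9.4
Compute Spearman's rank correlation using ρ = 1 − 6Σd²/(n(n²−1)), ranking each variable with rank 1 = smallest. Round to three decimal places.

Ranks of variable 1: 4, 2, 3, 5, 1
Ranks of variable 2: 4, 2, 3, 1, 5
d = r₁ − r₂: 0, 0, 0, 4, -4
d²: 0, 0, 0, 16, 16; Σd² = 32
ρ = 1 − 6·32/(5·24) = 1 − 192/120 = -0.600

-0.600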